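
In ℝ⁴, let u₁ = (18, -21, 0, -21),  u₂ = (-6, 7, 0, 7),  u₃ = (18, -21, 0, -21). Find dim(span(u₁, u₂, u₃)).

Row-reduce the 3×4 matrix with these as rows.
Reduction leaves 1 leading entry, giving rank 1.

1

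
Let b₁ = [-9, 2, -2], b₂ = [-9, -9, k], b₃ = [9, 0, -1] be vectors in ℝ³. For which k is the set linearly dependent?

k = 29/2

Place the vectors as rows of a 3×3 matrix; dependence ⇔ determinant zero.
Cofactor expansion gives det = 18*k - 261.
Solving 18*k - 261 = 0 yields k = 29/2.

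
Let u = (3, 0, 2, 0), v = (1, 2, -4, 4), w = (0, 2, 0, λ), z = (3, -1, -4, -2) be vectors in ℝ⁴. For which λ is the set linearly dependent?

λ = 4

The vectors are dependent exactly when the determinant of the matrix with rows u, v, w, z vanishes.
Cofactor expansion gives det = 50*λ - 200.
Solving 50*λ - 200 = 0 yields λ = 4.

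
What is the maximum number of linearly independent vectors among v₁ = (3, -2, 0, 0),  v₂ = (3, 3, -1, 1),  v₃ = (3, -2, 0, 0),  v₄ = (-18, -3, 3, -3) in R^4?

Apply Gaussian elimination to the matrix whose rows are v₁, v₂, v₃, v₄.
Exactly 2 pivots survive; hence the rank is 2.

2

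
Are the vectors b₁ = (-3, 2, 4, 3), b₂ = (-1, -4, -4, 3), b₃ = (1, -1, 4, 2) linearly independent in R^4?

Place the vectors as rows of a 3×4 matrix and reduce to echelon form.
The reduction yields 3 nonzero rows, so the rank is 3.
Since rank = 3 (the number of vectors), the set is linearly independent.

linearly independent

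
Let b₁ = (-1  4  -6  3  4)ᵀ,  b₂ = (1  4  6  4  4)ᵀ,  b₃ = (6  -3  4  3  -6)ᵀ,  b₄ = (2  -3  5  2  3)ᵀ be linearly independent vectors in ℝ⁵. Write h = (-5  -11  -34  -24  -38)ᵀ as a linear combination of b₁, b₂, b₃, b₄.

h = -b₁ - 4b₂ + b₃ - 4b₄

Write h = α₁b₁ + … + α₄b₄ and equate components.
Row-reducing the augmented matrix gives the unique coefficients (α₁, …, α₄) = (-1, -4, 1, -4).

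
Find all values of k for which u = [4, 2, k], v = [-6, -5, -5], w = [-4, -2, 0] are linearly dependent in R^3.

k = 0

The vectors are dependent exactly when the determinant of the matrix with rows u, v, w vanishes.
Expanding, det = -8*k.
Setting this to zero gives k = 0.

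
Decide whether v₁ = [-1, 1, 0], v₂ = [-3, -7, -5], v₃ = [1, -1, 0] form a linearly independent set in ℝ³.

linearly dependent

The matrix [v₁|v₂|v₃] has determinant 0.
A zero determinant means the columns are linearly dependent.
Indeed v₁ + v₃ = 0.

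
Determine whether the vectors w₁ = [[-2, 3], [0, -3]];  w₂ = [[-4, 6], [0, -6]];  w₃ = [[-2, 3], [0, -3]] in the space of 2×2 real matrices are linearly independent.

Take coordinates with respect to the standard basis {E₁₁, E₁₂, E₂₁, E₂₂}.
Place the vectors as rows of a 3×4 matrix and reduce to echelon form.
The reduction yields 1 nonzero row, so the rank is 1.
Since rank 1 < 3, the set is linearly dependent.
Indeed 2w₁ - w₂ = 0.

linearly dependent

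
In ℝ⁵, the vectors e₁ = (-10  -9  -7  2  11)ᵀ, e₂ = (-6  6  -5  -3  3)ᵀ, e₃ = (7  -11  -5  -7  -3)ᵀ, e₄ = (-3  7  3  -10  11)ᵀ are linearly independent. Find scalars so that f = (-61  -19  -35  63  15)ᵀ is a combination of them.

f = 4e₁ + 2e₂ - 3e₃ - 4e₄

Solve the system with e₁, e₂, e₃, e₄ as columns and f as the right-hand side.
Back-substitution yields (α₁, …, α₄) = (4, 2, -3, -4).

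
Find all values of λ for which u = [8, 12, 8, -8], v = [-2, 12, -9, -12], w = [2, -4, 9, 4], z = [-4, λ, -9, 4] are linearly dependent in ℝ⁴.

λ = -37/7

The set is linearly dependent precisely when det[u; v; w; z] = 0.
Cofactor expansion gives det = 448*λ + 2368.
This vanishes exactly when λ = -37/7.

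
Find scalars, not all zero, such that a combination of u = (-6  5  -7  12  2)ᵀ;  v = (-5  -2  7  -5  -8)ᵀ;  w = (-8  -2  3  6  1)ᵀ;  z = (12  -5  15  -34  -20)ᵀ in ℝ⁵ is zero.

Write the vectors as columns of a matrix and find a nonzero vector in its null space.
A generator of the null space is (1, -2, 2, 1).

u - 2v + 2w + z = 0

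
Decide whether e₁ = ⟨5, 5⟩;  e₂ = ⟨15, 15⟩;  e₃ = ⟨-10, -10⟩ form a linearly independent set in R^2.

There are 3 vectors in a 2-dimensional space, so they cannot be linearly independent.

linearly dependent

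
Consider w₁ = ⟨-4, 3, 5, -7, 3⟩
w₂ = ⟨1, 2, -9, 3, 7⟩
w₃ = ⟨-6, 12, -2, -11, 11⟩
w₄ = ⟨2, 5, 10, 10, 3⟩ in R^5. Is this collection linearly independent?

linearly independent

Place the vectors as rows of a 4×5 matrix and reduce to echelon form.
The reduction yields 4 nonzero rows, so the rank is 4.
Since rank = 4 (the number of vectors), the set is linearly independent.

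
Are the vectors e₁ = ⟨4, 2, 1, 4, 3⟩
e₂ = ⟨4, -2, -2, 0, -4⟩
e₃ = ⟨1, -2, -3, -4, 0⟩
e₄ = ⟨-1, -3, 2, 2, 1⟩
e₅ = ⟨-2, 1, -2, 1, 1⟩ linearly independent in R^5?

The matrix [e₁|e₂|e₃|e₄|e₅] has determinant -2022.
A nonzero determinant means the columns are linearly independent.

linearly independent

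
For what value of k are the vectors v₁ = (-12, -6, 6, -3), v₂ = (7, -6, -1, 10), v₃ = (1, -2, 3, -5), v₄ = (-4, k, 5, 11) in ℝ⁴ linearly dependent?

Place the vectors as rows of a 4×4 matrix; dependence ⇔ determinant zero.
Cofactor expansion gives det = 504*k + 7434.
Setting this to zero gives k = -59/4.

k = -59/4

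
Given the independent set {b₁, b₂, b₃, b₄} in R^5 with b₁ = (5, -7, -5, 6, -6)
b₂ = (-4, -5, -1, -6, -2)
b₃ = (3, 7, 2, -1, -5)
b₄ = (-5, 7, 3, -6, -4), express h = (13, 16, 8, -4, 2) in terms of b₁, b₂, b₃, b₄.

h = -2b₁ + b₂ + 4b₃ - 3b₄

Solve the system with b₁, b₂, b₃, b₄ as columns and h as the right-hand side.
The system has the unique solution (c₁, …, c₄) = (-2, 1, 4, -3).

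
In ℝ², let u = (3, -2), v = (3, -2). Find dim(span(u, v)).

1

Apply Gaussian elimination to the matrix whose rows are u, v.
Reduction leaves 1 leading entry, giving rank 1.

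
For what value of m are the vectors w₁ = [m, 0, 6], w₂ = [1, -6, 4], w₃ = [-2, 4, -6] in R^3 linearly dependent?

m = 12/5

Dependence holds iff the 3×3 matrix [w₁ w₂ w₃] is singular.
Cofactor expansion gives det = 20*m - 48.
Setting this to zero gives m = 12/5.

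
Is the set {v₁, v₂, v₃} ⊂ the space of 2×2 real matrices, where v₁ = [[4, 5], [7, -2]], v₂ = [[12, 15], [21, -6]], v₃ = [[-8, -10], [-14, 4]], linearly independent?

linearly dependent

Write each element as a coordinate vector in ℝ⁴ using {E₁₁, E₁₂, E₂₁, E₂₂}.
Row-reduce the matrix whose columns are v₁, v₂, v₃.
The reduction yields 1 nonzero row, so the rank is 1.
Since rank 1 < 3, the set is linearly dependent.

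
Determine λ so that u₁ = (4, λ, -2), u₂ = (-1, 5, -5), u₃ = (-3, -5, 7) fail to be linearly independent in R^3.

Dependence holds iff the 3×3 matrix [u₁ u₂ u₃] is singular.
Expanding, det = 22*λ.
Setting this to zero gives λ = 0.

λ = 0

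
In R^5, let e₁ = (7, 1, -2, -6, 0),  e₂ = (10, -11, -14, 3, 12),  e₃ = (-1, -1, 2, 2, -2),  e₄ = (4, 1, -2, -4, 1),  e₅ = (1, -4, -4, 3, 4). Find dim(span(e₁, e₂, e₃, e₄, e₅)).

Row-reduce the 5×5 matrix with these as rows.
Reduction leaves 3 leading entries, giving rank 3.

dim = 3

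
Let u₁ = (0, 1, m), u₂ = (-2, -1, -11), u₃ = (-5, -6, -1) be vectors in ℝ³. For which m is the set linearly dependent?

m = -53/7

The set is linearly dependent precisely when det[u₁; u₂; u₃] = 0.
Cofactor expansion gives det = 7*m + 53.
This vanishes exactly when m = -53/7.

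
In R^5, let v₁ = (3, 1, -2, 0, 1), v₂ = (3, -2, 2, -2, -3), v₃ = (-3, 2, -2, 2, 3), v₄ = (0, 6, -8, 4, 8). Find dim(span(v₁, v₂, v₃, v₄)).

2

Apply Gaussian elimination to the matrix whose rows are v₁, v₂, v₃, v₄.
The echelon form has 2 nonzero rows, so the rank is 2.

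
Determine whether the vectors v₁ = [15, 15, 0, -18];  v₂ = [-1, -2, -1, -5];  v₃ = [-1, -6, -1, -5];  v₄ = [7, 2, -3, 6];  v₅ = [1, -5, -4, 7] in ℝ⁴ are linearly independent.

linearly dependent

There are 5 vectors in a 4-dimensional space, so they cannot be linearly independent.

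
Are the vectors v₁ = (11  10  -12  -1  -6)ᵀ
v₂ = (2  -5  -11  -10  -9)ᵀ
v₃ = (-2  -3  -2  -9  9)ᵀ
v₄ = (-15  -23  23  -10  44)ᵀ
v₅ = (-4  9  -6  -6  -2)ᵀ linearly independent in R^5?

Form the 5×5 matrix with these as columns; its determinant is 0.
A zero determinant means the columns are linearly dependent.

linearly dependent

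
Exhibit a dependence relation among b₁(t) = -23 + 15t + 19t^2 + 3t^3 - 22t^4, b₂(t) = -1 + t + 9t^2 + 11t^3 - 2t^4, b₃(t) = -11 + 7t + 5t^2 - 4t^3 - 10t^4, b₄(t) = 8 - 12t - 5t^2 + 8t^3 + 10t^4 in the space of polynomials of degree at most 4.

Write each element as a vector in ℝ⁵ using {1, t, …, t^4}.
Solve the homogeneous system with b₁, b₂, b₃, b₄ as columns by row-reducing the coefficient matrix.
The free variable yields coefficients (1, -1, -2, 0) (any nonzero multiple also works).

b₁ - b₂ - 2b₃ = 0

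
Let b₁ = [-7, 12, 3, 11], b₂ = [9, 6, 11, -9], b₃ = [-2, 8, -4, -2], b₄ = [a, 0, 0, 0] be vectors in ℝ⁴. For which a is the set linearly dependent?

a = 0

Place the vectors as rows of a 4×4 matrix; dependence ⇔ determinant zero.
The determinant works out to 2108*a.
Solving 2108*a = 0 yields a = 0.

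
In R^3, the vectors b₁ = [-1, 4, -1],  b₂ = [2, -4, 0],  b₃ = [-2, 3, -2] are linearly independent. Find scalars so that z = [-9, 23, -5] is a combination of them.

z = 3b₁ - 2b₂ + b₃

Since b₁, b₂, b₃ are independent, the coefficients expressing z are uniquely determined by a linear system.
Back-substitution yields (a₁, a₂, a₃) = (3, -2, 1).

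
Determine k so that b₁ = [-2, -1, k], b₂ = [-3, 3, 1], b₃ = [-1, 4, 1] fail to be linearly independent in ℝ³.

The set is linearly dependent precisely when det[b₁; b₂; b₃] = 0.
Expanding, det = -9*k.
Setting this to zero gives k = 0.

k = 0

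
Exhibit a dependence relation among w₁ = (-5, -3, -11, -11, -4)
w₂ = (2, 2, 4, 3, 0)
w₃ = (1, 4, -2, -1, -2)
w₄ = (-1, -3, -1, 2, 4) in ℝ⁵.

Write the vectors as columns of a matrix and find a nonzero vector in its null space.
The free variable yields coefficients (1, 3, 0, 1) (any nonzero multiple also works).

w₁ + 3w₂ + w₄ = 0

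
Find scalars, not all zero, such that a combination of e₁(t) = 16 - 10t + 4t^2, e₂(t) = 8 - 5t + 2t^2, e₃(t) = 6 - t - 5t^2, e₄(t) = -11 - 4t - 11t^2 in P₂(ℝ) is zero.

e₁ - 2e₂ = 0

Take coordinates with respect to {1, t, t^2}.
Row-reduce the matrix with e₁, e₂, e₃, e₄ as columns; the null space gives the coefficients.
A generator of the null space is (1, -2, 0, 0).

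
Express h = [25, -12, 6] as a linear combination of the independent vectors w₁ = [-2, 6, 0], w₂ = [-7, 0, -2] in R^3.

Since w₁, w₂ are independent, the coefficients expressing h are uniquely determined by a linear system.
The system has the unique solution (c₁, c₂) = (-2, -3).

h = -2w₁ - 3w₂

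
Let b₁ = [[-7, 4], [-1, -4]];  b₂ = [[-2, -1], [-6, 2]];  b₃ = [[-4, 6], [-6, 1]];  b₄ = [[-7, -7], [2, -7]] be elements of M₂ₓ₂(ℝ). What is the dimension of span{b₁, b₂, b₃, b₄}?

dim = 4

Pass to coordinate vectors with respect to the basis {E₁₁, E₁₂, E₂₁, E₂₂}.
Row-reduce the 4×4 matrix with these as rows.
The echelon form has 4 nonzero rows, so the rank is 4.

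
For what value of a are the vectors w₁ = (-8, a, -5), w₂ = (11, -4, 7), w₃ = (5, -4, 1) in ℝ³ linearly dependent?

a = 3

Place the vectors as rows of a 3×3 matrix; dependence ⇔ determinant zero.
Cofactor expansion gives det = 24*a - 72.
Setting this to zero gives a = 3.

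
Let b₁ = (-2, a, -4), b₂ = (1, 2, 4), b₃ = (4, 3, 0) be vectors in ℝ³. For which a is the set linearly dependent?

The vectors are dependent exactly when the determinant of the matrix with rows b₁, b₂, b₃ vanishes.
Cofactor expansion gives det = 16*a + 44.
This vanishes exactly when a = -11/4.

a = -11/4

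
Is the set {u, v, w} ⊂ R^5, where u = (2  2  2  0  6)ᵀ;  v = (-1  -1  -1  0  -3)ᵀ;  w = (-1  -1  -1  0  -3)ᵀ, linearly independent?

Two of the vectors are equal, giving an immediate dependence.

linearly dependent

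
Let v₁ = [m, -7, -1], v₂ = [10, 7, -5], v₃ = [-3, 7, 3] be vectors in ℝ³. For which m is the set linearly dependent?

Place the vectors as rows of a 3×3 matrix; dependence ⇔ determinant zero.
The determinant works out to 56*m + 14.
This vanishes exactly when m = -1/4.

m = -1/4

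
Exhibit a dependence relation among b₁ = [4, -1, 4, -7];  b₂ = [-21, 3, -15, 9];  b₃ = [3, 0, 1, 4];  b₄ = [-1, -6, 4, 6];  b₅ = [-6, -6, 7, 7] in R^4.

Write the vectors as columns of a matrix and find a nonzero vector in its null space.
The free variable yields coefficients (3, 1, 3, 0, 0) (any nonzero multiple also works).

3b₁ + b₂ + 3b₃ = 0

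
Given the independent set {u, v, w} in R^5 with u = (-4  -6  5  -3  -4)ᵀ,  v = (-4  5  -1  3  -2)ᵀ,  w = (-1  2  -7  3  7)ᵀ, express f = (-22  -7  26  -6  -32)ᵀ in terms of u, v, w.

Solve the system with u, v, w as columns and f as the right-hand side.
Back-substitution yields (c₁, c₂, c₃) = (3, 3, -2).

f = 3u + 3v - 2w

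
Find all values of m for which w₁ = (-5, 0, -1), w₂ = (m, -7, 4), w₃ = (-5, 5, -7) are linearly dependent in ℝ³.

The set is linearly dependent precisely when det[w₁; w₂; w₃] = 0.
Expanding, det = -5*m - 110.
This vanishes exactly when m = -22.

m = -22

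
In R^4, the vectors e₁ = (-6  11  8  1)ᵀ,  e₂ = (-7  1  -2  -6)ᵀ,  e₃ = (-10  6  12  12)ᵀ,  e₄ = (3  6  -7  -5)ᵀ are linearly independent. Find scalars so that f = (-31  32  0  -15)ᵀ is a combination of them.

f = e₁ + 3e₂ + e₃ + 2e₄

Since e₁, e₂, e₃, e₄ are independent, the coefficients expressing f are uniquely determined by a linear system.
The system has the unique solution (c₁, …, c₄) = (1, 3, 1, 2).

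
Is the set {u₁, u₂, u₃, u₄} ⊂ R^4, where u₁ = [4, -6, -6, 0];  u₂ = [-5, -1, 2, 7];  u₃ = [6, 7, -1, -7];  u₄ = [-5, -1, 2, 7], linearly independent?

linearly dependent

Two of the vectors are equal, giving an immediate dependence.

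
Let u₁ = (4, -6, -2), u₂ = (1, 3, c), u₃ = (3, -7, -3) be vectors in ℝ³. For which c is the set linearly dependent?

The set is linearly dependent precisely when det[u₁; u₂; u₃] = 0.
Expanding, det = 10*c - 22.
Solving 10*c - 22 = 0 yields c = 11/5.

c = 11/5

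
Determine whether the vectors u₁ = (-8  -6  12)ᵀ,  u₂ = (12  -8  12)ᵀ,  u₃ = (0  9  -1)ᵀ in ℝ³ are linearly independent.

linearly independent

Place the vectors as rows of a 3×3 matrix and reduce to echelon form.
The reduction yields 3 nonzero rows, so the rank is 3.
Since rank = 3 (the number of vectors), the set is linearly independent.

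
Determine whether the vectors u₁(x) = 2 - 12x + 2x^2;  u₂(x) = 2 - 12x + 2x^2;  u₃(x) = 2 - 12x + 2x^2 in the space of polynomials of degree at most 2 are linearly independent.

Take coordinates with respect to the standard basis {1, x, x^2}.
Two of the vectors are equal, giving an immediate dependence.

linearly dependent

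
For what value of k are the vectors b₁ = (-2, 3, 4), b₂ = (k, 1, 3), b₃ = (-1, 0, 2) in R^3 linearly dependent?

The set is linearly dependent precisely when det[b₁; b₂; b₃] = 0.
Expanding, det = -6*k - 9.
This vanishes exactly when k = -3/2.

k = -3/2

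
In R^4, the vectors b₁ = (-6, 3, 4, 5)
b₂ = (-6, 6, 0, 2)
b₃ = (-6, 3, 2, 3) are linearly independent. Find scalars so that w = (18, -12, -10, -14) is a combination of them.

w = -3b₁ - b₂ + b₃

Since b₁, b₂, b₃ are independent, the coefficients expressing w are uniquely determined by a linear system.
Row-reducing the augmented matrix gives the unique coefficients (α₁, α₂, α₃) = (-3, -1, 1).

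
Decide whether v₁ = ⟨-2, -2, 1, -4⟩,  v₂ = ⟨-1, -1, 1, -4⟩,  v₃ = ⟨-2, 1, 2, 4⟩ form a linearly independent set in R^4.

Place the vectors as rows of a 3×4 matrix and reduce to echelon form.
The reduction yields 3 nonzero rows, so the rank is 3.
Since rank = 3 (the number of vectors), the set is linearly independent.

linearly independent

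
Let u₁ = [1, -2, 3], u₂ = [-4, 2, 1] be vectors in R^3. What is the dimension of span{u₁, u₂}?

Row-reduce the 2×3 matrix with these as rows.
There are 2 pivot columns, so rank = 2.

dim = 2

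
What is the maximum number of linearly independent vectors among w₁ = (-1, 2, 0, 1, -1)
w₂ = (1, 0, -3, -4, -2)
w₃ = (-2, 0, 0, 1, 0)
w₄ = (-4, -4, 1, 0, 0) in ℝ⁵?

Apply Gaussian elimination to the matrix whose rows are w₁, w₂, w₃, w₄.
Reduction leaves 4 leading entries, giving rank 4.

4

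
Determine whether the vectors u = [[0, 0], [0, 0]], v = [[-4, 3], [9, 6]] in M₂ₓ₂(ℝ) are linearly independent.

Take coordinates with respect to the standard basis {E₁₁, E₁₂, E₂₁, E₂₂}.
One of the vectors is the zero vector, so the set is linearly dependent.

linearly dependent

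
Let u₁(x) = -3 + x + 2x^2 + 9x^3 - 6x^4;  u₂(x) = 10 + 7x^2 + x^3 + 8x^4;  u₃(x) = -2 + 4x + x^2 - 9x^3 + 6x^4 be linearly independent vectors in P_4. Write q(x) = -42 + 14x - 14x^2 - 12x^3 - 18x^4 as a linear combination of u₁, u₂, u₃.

q = 2u₁ - 3u₂ + 3u₃

Work in coordinates with respect to the standard basis {1, x, …, x^4}.
Set up the augmented matrix [u₁ | u₂ | u₃ | q] and row-reduce.
Row-reducing the augmented matrix gives the unique coefficients (c₁, c₂, c₃) = (2, -3, 3).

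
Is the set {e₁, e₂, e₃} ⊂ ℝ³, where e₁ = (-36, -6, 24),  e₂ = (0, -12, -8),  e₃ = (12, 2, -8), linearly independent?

linearly dependent

The matrix [e₁|e₂|e₃] has determinant 0.
A zero determinant means the columns are linearly dependent.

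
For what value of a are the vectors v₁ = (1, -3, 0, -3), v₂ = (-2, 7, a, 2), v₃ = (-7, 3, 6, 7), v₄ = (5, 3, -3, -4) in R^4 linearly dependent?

a = 40/9

Dependence holds iff the 4×4 matrix [v₁ v₂ v₃ v₄] is singular.
Cofactor expansion gives det = 240 - 54*a.
Solving 240 - 54*a = 0 yields a = 40/9.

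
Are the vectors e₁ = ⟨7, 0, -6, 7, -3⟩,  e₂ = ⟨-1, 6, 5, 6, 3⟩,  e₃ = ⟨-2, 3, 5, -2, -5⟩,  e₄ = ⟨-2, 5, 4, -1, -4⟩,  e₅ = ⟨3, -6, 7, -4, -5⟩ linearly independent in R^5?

The matrix [e₁|e₂|e₃|e₄|e₅] has determinant -5296.
A nonzero determinant means the columns are linearly independent.

linearly independent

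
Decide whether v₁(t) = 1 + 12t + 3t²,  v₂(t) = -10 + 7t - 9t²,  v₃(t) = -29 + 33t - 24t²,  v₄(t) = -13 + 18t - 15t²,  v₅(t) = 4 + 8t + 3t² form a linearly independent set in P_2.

Write each element as a coordinate vector in ℝ³ using {1, t, t²}.
There are 5 vectors in a 3-dimensional space, so they cannot be linearly independent.

linearly dependent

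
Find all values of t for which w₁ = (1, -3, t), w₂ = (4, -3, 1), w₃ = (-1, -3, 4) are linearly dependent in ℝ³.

t = 14/5

Dependence holds iff the 3×3 matrix [w₁ w₂ w₃] is singular.
Expanding, det = 42 - 15*t.
Setting this to zero gives t = 14/5.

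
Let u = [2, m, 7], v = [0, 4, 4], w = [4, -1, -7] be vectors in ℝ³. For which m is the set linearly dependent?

m = 10

The set is linearly dependent precisely when det[u; v; w] = 0.
Expanding, det = 16*m - 160.
Setting this to zero gives m = 10.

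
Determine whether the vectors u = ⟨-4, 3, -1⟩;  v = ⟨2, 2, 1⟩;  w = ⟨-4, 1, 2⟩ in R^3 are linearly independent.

The matrix [u|v|w] has determinant -46.
A nonzero determinant means the columns are linearly independent.

linearly independent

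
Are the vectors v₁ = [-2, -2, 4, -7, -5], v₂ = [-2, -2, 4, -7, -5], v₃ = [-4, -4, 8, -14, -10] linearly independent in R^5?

linearly dependent

Row-reduce the matrix whose columns are v₁, v₂, v₃.
The reduction yields 1 nonzero row, so the rank is 1.
Since rank 1 < 3, the set is linearly dependent.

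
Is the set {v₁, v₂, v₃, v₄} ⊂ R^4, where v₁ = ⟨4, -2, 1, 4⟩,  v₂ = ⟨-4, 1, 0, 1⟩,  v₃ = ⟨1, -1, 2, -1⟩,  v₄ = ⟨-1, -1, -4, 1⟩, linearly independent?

Place the vectors as rows of a 4×4 matrix and reduce to echelon form.
The reduction yields 4 nonzero rows, so the rank is 4.
Since rank = 4 (the number of vectors), the set is linearly independent.

linearly independent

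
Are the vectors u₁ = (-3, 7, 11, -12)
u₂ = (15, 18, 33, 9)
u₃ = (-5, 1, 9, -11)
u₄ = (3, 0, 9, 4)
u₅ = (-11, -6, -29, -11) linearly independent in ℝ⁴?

There are 5 vectors in a 4-dimensional space, so they cannot be linearly independent.

linearly dependent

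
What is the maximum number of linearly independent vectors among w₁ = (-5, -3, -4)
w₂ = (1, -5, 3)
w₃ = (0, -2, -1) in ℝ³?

Form the matrix with w₁, w₂, w₃ as columns and reduce.
The echelon form has 3 nonzero rows, so the rank is 3.

3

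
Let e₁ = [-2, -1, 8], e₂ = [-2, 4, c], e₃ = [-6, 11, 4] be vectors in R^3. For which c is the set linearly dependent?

Dependence holds iff the 3×3 matrix [e₁ e₂ e₃] is singular.
The determinant works out to 28*c - 24.
This vanishes exactly when c = 6/7.

c = 6/7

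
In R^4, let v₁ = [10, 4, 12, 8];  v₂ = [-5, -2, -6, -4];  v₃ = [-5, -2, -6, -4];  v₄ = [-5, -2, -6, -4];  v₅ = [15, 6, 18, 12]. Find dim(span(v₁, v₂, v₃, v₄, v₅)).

1

Put the 4×5 matrix [v₁|v₂|v₃|v₄|v₅] into echelon form.
There is 1 pivot column, so rank = 1.
(With 5 elements in a 4-dimensional space the rank is at most 4.)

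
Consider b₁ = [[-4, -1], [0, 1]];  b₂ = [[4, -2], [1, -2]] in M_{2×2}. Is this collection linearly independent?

linearly independent

Take coordinates with respect to the standard basis {E₁₁, E₁₂, E₂₁, E₂₂}.
Place the vectors as rows of a 2×4 matrix and reduce to echelon form.
The reduction yields 2 nonzero rows, so the rank is 2.
Since rank = 2 (the number of vectors), the set is linearly independent.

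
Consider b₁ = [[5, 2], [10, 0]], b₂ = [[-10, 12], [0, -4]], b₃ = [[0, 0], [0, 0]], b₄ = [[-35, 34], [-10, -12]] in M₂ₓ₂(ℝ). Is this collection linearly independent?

Write each element as a coordinate vector in ℝ⁴ using {E₁₁, E₁₂, E₂₁, E₂₂}.
One of the vectors is the zero vector, so the set is linearly dependent.

linearly dependent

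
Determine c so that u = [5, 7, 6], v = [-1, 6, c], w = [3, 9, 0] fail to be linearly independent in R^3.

c = -27/4

The vectors are dependent exactly when the determinant of the matrix with rows u, v, w vanishes.
Cofactor expansion gives det = -24*c - 162.
This vanishes exactly when c = -27/4.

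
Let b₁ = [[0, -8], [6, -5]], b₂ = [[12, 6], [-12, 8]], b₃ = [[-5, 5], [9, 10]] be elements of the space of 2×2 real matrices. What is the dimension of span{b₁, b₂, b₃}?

Represent each element by its coordinate vector in ℝ⁴.
Form the matrix with b₁, b₂, b₃ as columns and reduce.
Reduction leaves 3 leading entries, giving rank 3.

dim = 3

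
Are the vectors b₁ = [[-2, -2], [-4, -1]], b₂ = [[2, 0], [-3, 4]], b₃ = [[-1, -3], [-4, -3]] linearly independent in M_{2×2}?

linearly independent

Write each element as a coordinate vector in ℝ⁴ using {E₁₁, E₁₂, E₂₁, E₂₂}.
Place the vectors as rows of a 3×4 matrix and reduce to echelon form.
The reduction yields 3 nonzero rows, so the rank is 3.
Since rank = 3 (the number of vectors), the set is linearly independent.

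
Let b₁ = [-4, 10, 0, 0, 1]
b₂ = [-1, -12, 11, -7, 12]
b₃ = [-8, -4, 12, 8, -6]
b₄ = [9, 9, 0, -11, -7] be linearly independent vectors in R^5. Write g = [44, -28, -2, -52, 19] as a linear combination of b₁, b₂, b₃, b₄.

Since b₁, b₂, b₃, b₄ are independent, the coefficients expressing g are uniquely determined by a linear system.
Back-substitution yields (α₁, …, α₄) = (-3, 2, -2, 2).

g = -3b₁ + 2b₂ - 2b₃ + 2b₄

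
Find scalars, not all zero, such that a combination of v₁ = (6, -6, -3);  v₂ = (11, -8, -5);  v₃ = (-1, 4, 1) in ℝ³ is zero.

2v₁ - v₂ + v₃ = 0

Solve the homogeneous system with v₁, v₂, v₃ as columns by row-reducing the coefficient matrix.
One solution (up to scaling) is (2, -1, 1).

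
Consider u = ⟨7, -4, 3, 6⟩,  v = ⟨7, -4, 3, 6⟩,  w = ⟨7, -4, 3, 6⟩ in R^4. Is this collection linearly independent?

linearly dependent

Two of the vectors are equal, giving an immediate dependence.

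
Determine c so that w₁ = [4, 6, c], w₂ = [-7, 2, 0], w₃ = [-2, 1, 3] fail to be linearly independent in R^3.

c = 50

The vectors are dependent exactly when the determinant of the matrix with rows w₁, w₂, w₃ vanishes.
Cofactor expansion gives det = 150 - 3*c.
This vanishes exactly when c = 50.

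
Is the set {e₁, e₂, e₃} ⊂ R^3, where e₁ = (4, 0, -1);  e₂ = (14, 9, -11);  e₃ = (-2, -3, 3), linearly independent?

Form the 3×3 matrix with these as columns; its determinant is 0.
A zero determinant means the columns are linearly dependent.
Indeed 2e₁ - e₂ - 3e₃ = 0.

linearly dependent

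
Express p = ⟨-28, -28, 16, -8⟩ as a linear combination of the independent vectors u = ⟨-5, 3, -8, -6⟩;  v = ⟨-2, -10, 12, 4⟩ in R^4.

p = 4u + 4v

Write p = a₁u + a₂v and equate components.
The system has the unique solution (a₁, a₂) = (4, 4).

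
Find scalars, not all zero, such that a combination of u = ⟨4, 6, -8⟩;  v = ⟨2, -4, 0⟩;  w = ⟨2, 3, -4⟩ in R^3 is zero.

Set up α₁u + … + α₃w = 0 and solve the homogeneous system.
The free variable yields coefficients (1, 0, -2) (any nonzero multiple also works).

u - 2w = 0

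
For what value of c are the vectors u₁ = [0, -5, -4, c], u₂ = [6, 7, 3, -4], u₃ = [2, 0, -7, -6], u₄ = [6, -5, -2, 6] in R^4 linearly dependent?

The set is linearly dependent precisely when det[u₁; u₂; u₃; u₄] = 0.
The determinant works out to 506*c - 1196.
Setting this to zero gives c = 26/11.

c = 26/11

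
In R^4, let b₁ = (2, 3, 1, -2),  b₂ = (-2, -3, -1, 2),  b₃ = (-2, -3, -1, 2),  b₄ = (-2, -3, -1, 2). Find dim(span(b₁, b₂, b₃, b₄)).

1

Put the 4×4 matrix [b₁|b₂|b₃|b₄] into echelon form.
Reduction leaves 1 leading entry, giving rank 1.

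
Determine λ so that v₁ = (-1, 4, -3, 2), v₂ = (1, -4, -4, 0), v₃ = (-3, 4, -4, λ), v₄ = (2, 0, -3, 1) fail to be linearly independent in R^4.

λ = 15/7

Place the vectors as rows of a 4×4 matrix; dependence ⇔ determinant zero.
The determinant works out to 56*λ - 120.
Setting this to zero gives λ = 15/7.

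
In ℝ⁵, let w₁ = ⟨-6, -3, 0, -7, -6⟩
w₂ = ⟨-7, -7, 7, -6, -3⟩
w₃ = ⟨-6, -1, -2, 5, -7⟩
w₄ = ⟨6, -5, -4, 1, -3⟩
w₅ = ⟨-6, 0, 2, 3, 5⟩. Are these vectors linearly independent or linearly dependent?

Place the vectors as rows of a 5×5 matrix and reduce to echelon form.
The reduction yields 5 nonzero rows, so the rank is 5.
Since rank = 5 (the number of vectors), the set is linearly independent.

linearly independent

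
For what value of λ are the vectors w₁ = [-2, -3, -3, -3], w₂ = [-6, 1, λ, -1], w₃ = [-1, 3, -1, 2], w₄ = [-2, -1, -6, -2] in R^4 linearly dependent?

λ = -33/5

The vectors are dependent exactly when the determinant of the matrix with rows w₁, w₂, w₃, w₄ vanishes.
The determinant works out to -5*λ - 33.
Solving -5*λ - 33 = 0 yields λ = -33/5.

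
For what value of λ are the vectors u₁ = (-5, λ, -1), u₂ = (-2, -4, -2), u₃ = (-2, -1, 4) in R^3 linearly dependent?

λ = -8

The set is linearly dependent precisely when det[u₁; u₂; u₃] = 0.
The determinant works out to 12*λ + 96.
This vanishes exactly when λ = -8.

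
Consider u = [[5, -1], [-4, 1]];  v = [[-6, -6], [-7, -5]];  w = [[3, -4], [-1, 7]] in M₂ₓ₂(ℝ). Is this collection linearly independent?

linearly independent

Take coordinates with respect to the standard basis {E₁₁, E₁₂, E₂₁, E₂₂}.
Row-reduce the matrix whose columns are u, v, w.
The reduction yields 3 nonzero rows, so the rank is 3.
Since rank = 3 (the number of vectors), the set is linearly independent.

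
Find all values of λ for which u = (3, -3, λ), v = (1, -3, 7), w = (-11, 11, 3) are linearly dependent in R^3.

The set is linearly dependent precisely when det[u; v; w] = 0.
Cofactor expansion gives det = -22*λ - 18.
This vanishes exactly when λ = -9/11.

λ = -9/11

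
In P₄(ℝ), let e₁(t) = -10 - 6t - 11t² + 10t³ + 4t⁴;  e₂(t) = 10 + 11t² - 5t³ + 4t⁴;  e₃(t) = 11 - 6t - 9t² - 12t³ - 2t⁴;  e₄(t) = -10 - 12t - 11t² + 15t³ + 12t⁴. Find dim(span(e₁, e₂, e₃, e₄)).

Represent each element by its coordinate vector in ℝ⁵.
Row-reduce the 4×5 matrix with these as rows.
The echelon form has 3 nonzero rows, so the rank is 3.

3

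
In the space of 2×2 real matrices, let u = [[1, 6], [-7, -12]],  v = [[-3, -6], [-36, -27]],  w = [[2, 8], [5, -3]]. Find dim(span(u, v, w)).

Use coordinates relative to {E₁₁, E₁₂, E₂₁, E₂₂}.
Put the 4×3 matrix [u|v|w] into echelon form.
Exactly 2 pivots survive; hence the rank is 2.

2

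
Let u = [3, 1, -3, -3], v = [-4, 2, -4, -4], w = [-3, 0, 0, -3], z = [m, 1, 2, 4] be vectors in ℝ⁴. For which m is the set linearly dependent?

m = -20

The vectors are dependent exactly when the determinant of the matrix with rows u, v, w, z vanishes.
Expanding, det = 6*m + 120.
Solving 6*m + 120 = 0 yields m = -20.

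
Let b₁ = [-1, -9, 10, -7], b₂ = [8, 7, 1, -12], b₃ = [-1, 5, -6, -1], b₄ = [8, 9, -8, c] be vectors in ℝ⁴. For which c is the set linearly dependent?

c = 29

Place the vectors as rows of a 4×4 matrix; dependence ⇔ determinant zero.
Expanding, det = 94*c - 2726.
This vanishes exactly when c = 29.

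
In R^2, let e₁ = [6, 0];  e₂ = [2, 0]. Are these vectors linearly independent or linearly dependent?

linearly dependent

One vector is a scalar multiple of another, so the set is dependent.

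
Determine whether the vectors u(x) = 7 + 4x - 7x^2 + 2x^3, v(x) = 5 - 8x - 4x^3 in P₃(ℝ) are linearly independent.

Take coordinates with respect to the standard basis {1, x, …, x^3}.
Place the vectors as rows of a 2×4 matrix and reduce to echelon form.
The reduction yields 2 nonzero rows, so the rank is 2.
Since rank = 2 (the number of vectors), the set is linearly independent.

linearly independent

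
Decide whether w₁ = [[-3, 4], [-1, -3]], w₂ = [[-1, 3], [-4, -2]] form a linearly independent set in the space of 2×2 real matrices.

Take coordinates with respect to the standard basis {E₁₁, E₁₂, E₂₁, E₂₂}.
Row-reduce the matrix whose columns are w₁, w₂.
The reduction yields 2 nonzero rows, so the rank is 2.
Since rank = 2 (the number of vectors), the set is linearly independent.

linearly independent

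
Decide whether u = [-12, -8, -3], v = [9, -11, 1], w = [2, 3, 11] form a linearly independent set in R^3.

Row-reduce the matrix whose columns are u, v, w.
The reduction yields 3 nonzero rows, so the rank is 3.
Since rank = 3 (the number of vectors), the set is linearly independent.

linearly independent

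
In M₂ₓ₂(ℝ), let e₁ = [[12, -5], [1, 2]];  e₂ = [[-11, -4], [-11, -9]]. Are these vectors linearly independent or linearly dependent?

Write each element as a coordinate vector in ℝ⁴ using {E₁₁, E₁₂, E₂₁, E₂₂}.
Row-reduce the matrix whose columns are e₁, e₂.
The reduction yields 2 nonzero rows, so the rank is 2.
Since rank = 2 (the number of vectors), the set is linearly independent.

linearly independent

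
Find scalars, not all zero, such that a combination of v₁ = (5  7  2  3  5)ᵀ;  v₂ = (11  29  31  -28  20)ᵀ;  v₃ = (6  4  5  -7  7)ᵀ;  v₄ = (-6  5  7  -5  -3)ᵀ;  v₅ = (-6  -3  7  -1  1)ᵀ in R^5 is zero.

v₁ - v₂ + 3v₃ + 2v₄ = 0

Write the vectors as columns of a matrix and find a nonzero vector in its null space.
A generator of the null space is (1, -1, 3, 2, 0).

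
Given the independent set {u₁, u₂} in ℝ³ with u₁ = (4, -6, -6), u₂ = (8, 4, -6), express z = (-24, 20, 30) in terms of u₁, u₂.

z = -4u₁ - u₂

Set up the augmented matrix [u₁ | u₂ | z] and row-reduce.
The system has the unique solution (α₁, α₂) = (-4, -1).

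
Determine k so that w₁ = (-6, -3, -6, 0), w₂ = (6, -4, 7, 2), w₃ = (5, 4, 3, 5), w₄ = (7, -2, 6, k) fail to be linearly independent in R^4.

k = 7

Dependence holds iff the 4×4 matrix [w₁ w₂ w₃ w₄] is singular.
Expanding, det = 525 - 75*k.
Setting this to zero gives k = 7.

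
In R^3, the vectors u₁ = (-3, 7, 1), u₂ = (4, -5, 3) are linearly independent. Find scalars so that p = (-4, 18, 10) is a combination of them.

Since u₁, u₂ are independent, the coefficients expressing p are uniquely determined by a linear system.
The system has the unique solution (α₁, α₂) = (4, 2).

p = 4u₁ + 2u₂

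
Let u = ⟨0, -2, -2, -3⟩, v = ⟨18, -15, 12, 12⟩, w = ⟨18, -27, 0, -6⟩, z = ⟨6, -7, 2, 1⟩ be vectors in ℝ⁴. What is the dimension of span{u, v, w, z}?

Put the 4×4 matrix [u|v|w|z] into echelon form.
The echelon form has 2 nonzero rows, so the rank is 2.

2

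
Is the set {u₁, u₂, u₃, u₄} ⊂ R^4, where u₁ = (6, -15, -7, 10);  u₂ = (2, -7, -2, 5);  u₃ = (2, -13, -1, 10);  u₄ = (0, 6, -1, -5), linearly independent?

linearly dependent

Place the vectors as rows of a 4×4 matrix and reduce to echelon form.
The reduction yields 2 nonzero rows, so the rank is 2.
Since rank 2 < 4, the set is linearly dependent.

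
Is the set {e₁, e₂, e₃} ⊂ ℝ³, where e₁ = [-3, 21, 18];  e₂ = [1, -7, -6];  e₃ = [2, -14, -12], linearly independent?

Place the vectors as rows of a 3×3 matrix and reduce to echelon form.
The reduction yields 1 nonzero row, so the rank is 1.
Since rank 1 < 3, the set is linearly dependent.

linearly dependent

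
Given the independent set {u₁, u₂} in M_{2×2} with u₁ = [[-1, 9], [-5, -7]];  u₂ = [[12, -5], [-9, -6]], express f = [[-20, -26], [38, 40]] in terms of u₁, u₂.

Identify each element with its coordinate vector in ℝ⁴ via {E₁₁, E₁₂, E₂₁, E₂₂}.
Solve the system with u₁, u₂ as columns and f as the right-hand side.
Back-substitution yields (a₁, a₂) = (-4, -2).

f = -4u₁ - 2u₂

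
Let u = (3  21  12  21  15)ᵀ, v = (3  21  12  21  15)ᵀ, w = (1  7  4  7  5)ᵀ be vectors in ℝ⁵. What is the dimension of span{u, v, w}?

Put the 5×3 matrix [u|v|w] into echelon form.
Exactly 1 pivot survives; hence the rank is 1.

dim = 1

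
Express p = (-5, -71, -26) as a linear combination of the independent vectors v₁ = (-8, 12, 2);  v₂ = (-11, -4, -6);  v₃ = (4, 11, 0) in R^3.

p = -4v₁ + 3v₂ - v₃

Solve the system with v₁, v₂, v₃ as columns and p as the right-hand side.
The system has the unique solution (c₁, c₂, c₃) = (-4, 3, -1).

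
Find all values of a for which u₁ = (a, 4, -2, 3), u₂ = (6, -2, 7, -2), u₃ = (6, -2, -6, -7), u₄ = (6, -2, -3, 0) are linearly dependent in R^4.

a = -12

The vectors are dependent exactly when the determinant of the matrix with rows u₁, u₂, u₃, u₄ vanishes.
Expanding, det = 152*a + 1824.
Solving 152*a + 1824 = 0 yields a = -12.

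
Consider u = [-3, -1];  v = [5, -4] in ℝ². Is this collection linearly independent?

The matrix [u|v] has determinant 17.
A nonzero determinant means the columns are linearly independent.

linearly independent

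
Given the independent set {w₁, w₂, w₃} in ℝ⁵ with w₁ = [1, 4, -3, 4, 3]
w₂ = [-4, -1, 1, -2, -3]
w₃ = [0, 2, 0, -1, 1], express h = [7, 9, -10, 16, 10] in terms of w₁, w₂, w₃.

Since w₁, w₂, w₃ are independent, the coefficients expressing h are uniquely determined by a linear system.
The system has the unique solution (c₁, c₂, c₃) = (3, -1, -2).

h = 3w₁ - w₂ - 2w₃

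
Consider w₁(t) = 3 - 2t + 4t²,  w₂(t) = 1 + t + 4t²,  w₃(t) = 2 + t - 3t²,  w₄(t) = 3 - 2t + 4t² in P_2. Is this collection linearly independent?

linearly dependent

Take coordinates with respect to the standard basis {1, t, t²}.
There are 4 vectors in a 3-dimensional space, so they cannot be linearly independent.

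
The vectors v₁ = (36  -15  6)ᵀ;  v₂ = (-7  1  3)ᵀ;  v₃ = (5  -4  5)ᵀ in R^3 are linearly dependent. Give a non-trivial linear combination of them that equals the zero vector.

Row-reduce the matrix with v₁, v₂, v₃ as columns; the null space gives the coefficients.
The free variable yields coefficients (1, 3, -3) (any nonzero multiple also works).

v₁ + 3v₂ - 3v₃ = 0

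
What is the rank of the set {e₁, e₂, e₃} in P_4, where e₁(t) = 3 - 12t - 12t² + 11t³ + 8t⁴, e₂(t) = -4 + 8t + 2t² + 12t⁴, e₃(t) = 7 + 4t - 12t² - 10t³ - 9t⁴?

Use coordinates relative to {1, t, …, t⁴}.
Form the matrix with e₁, e₂, e₃ as columns and reduce.
Reduction leaves 3 leading entries, giving rank 3.

3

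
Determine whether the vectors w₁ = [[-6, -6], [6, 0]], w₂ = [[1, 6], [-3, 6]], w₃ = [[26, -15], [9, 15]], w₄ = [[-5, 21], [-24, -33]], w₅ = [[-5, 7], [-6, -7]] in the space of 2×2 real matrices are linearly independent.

linearly dependent

Write each element as a coordinate vector in ℝ⁴ using {E₁₁, E₁₂, E₂₁, E₂₂}.
There are 5 vectors in a 4-dimensional space, so they cannot be linearly independent.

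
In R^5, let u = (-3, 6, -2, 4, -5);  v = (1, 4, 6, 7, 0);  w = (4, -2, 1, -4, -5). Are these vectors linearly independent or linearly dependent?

linearly independent

Row-reduce the matrix whose columns are u, v, w.
The reduction yields 3 nonzero rows, so the rank is 3.
Since rank = 3 (the number of vectors), the set is linearly independent.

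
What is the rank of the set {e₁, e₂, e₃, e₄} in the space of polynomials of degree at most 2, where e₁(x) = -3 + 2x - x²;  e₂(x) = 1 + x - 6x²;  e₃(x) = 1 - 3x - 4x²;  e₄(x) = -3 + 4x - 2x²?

rank 3

Pass to coordinate vectors with respect to the basis {1, x, x²}.
Put the 3×4 matrix [e₁|e₂|e₃|e₄] into echelon form.
Reduction leaves 3 leading entries, giving rank 3.
(With 4 elements in a 3-dimensional space the rank is at most 3.)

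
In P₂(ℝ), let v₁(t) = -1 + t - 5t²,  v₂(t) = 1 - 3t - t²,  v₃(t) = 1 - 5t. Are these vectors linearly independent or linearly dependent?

linearly independent

Take coordinates with respect to the standard basis {1, t, t²}.
Row-reduce the matrix whose columns are v₁, v₂, v₃.
The reduction yields 3 nonzero rows, so the rank is 3.
Since rank = 3 (the number of vectors), the set is linearly independent.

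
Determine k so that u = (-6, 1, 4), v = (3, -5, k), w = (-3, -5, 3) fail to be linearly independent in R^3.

Place the vectors as rows of a 3×3 matrix; dependence ⇔ determinant zero.
Cofactor expansion gives det = -33*k - 39.
Setting this to zero gives k = -13/11.

k = -13/11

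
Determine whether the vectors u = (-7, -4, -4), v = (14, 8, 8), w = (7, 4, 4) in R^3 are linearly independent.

linearly dependent

Form the 3×3 matrix with these as columns; its determinant is 0.
A zero determinant means the columns are linearly dependent.
Indeed 2u + v = 0.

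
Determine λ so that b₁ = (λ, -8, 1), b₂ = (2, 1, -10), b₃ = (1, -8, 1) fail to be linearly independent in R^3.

λ = 1

Place the vectors as rows of a 3×3 matrix; dependence ⇔ determinant zero.
Expanding, det = 79 - 79*λ.
Solving 79 - 79*λ = 0 yields λ = 1.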